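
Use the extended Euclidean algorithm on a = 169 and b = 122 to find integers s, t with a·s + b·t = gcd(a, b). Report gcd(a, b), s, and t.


Euclidean algorithm on (169, 122) — divide until remainder is 0:
  169 = 1 · 122 + 47
  122 = 2 · 47 + 28
  47 = 1 · 28 + 19
  28 = 1 · 19 + 9
  19 = 2 · 9 + 1
  9 = 9 · 1 + 0
gcd(169, 122) = 1.
Track Bezout coefficients alongside the remainders: start with r₀ = 169 = a·1 + b·0 (s = 1, t = 0) and r₁ = 122 = a·0 + b·1 (s = 0, t = 1); each new remainder r_{k+1} = r_{k-1} − q_k·r_k inherits s_{k+1} = s_{k-1} − q_k·s_k, t_{k+1} = t_{k-1} − q_k·t_k, so r_k = a·s_k + b·t_k at every step:
  q = 1: r = 47, s = 1 − 1·0 = 1, t = 0 − 1·1 = -1  (check: 169·1 + 122·(-1) = 47)
  q = 2: r = 28, s = 0 − 2·1 = -2, t = 1 − 2·(-1) = 3  (check: 169·(-2) + 122·3 = 28)
  q = 1: r = 19, s = 1 − 1·(-2) = 3, t = -1 − 1·3 = -4  (check: 169·3 + 122·(-4) = 19)
  q = 1: r = 9, s = -2 − 1·3 = -5, t = 3 − 1·(-4) = 7  (check: 169·(-5) + 122·7 = 9)
  q = 2: r = 1, s = 3 − 2·(-5) = 13, t = -4 − 2·7 = -18  (check: 169·13 + 122·(-18) = 1)
The row with r = 1 (the gcd) gives the Bezout coefficients s = 13, t = -18.
Result: 169 · (13) + 122 · (-18) = 1.

gcd(169, 122) = 1; s = 13, t = -18 (check: 169·13 + 122·(-18) = 1).


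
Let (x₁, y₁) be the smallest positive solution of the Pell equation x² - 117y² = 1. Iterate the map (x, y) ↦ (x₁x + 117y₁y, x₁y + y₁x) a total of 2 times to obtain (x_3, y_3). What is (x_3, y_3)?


Step 1: Find the fundamental solution (x₁, y₁) of x² - 117y² = 1.
  Expand √117 as a continued fraction. a₀ = ⌊√117⌋ = 10; iterate m_{k+1} = d_k·a_k − m_k, d_{k+1} = (117 − m_{k+1}²)/d_k, a_{k+1} = ⌊(a₀ + m_{k+1})/d_{k+1}⌋ (starting m₀ = 0, d₀ = 1), with convergents p_k = a_k·p_{k-1} + p_{k-2}, q_k = a_k·q_{k-1} + q_{k-2} (p₋₁ = 1, q₋₁ = 0):
  k = 0: a₀ = 10; p₀/q₀ = 10/1; p₀² − 117·q₀² = 100 − 117 = -17.
  k = 1: m = 10, d = 17, a = ⌊(10 + 10)/17⌋ = 1; p/q = (1·10 + 1)/(1·1 + 0) = 11/1; p² − 117·q² = 121 − 117 = 4.
  k = 2: m = 7, d = 4, a = ⌊(10 + 7)/4⌋ = 4; p/q = (4·11 + 10)/(4·1 + 1) = 54/5; p² − 117·q² = 2916 − 2925 = -9.
  k = 3: m = 9, d = 9, a = ⌊(10 + 9)/9⌋ = 2; p/q = (2·54 + 11)/(2·5 + 1) = 119/11; p² − 117·q² = 14161 − 14157 = 4.
  k = 4: m = 9, d = 4, a = ⌊(10 + 9)/4⌋ = 4; p/q = (4·119 + 54)/(4·11 + 5) = 530/49; p² − 117·q² = 280900 − 280917 = -17.
  k = 5: m = 7, d = 17, a = ⌊(10 + 7)/17⌋ = 1; p/q = (1·530 + 119)/(1·49 + 11) = 649/60; p² − 117·q² = 421201 − 421200 = 1.
  The first convergent with p² − 117·q² = 1 gives the fundamental solution (x₁, y₁) = (649, 60).
Step 2: Apply the recurrence (x_{n+1}, y_{n+1}) = (x₁x_n + 117y₁y_n, x₁y_n + y₁x_n) repeatedly.
  From (x_1, y_1) = (649, 60): x_2 = 649·649 + 117·60·60 = 842401; y_2 = 649·60 + 60·649 = 77880.
  From (x_2, y_2) = (842401, 77880): x_3 = 649·842401 + 117·60·77880 = 1093435849; y_3 = 649·77880 + 60·842401 = 101088180.
Step 3: Verify x_3² - 117·y_3² = 1195601955878350801 - 1195601955878350800 = 1 (should be 1). ✓

(x_1, y_1) = (649, 60); (x_3, y_3) = (1093435849, 101088180).


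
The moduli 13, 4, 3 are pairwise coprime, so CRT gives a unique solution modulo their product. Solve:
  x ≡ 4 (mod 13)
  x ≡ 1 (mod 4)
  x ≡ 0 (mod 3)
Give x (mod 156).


Moduli 13, 4, 3 are pairwise coprime; by CRT there is a unique solution modulo M = 13 · 4 · 3 = 156.
Solve pairwise, accumulating the modulus:
  Start with x ≡ 4 (mod 13).
  Combine with x ≡ 1 (mod 4): since gcd(13, 4) = 1, we get a unique residue mod 52.
    Write x = 4 + 13·t and substitute into x ≡ 1 (mod 4): 13·t ≡ 1 − 4 = -3 (mod 4).
    Reduce coefficients mod 4: 1·t ≡ 1 (mod 4).
    So t ≡ 1 (mod 4).
    Then x = 4 + 13·1 = 17, valid modulo lcm(13, 4) = 52: x ≡ 17 (mod 52).
  Combine with x ≡ 0 (mod 3): since gcd(52, 3) = 1, we get a unique residue mod 156.
    Write x = 17 + 52·t and substitute into x ≡ 0 (mod 3): 52·t ≡ 0 − 17 = -17 (mod 3).
    Reduce coefficients mod 3: 1·t ≡ 1 (mod 3).
    So t ≡ 1 (mod 3).
    Then x = 17 + 52·1 = 69, valid modulo lcm(52, 3) = 156: x ≡ 69 (mod 156).
Verify: 69 mod 13 = 4 ✓, 69 mod 4 = 1 ✓, 69 mod 3 = 0 ✓.

x ≡ 69 (mod 156).


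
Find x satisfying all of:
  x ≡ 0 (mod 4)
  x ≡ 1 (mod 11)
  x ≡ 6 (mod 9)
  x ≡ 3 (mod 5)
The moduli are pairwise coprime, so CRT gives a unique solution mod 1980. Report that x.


Product of moduli M = 4 · 11 · 9 · 5 = 1980.
Merge one congruence at a time:
  Start: x ≡ 0 (mod 4).
  Combine with x ≡ 1 (mod 11); new modulus lcm = 44.
    Write x = 0 + 4·t and substitute into x ≡ 1 (mod 11): 4·t ≡ 1 − 0 = 1 (mod 11).
    The inverse of 4 mod 11 is 3 (since 4·3 = 12 = 1·11 + 1), so t ≡ 3·1 = 3 ≡ 3 (mod 11).
    Then x = 0 + 4·3 = 12, valid modulo lcm(4, 11) = 44: x ≡ 12 (mod 44).
  Combine with x ≡ 6 (mod 9); new modulus lcm = 396.
    Write x = 12 + 44·t and substitute into x ≡ 6 (mod 9): 44·t ≡ 6 − 12 = -6 (mod 9).
    Reduce coefficients mod 9: 8·t ≡ 3 (mod 9).
    The inverse of 8 mod 9 is 8 (since 8·8 = 64 = 7·9 + 1), so t ≡ 8·3 = 24 ≡ 6 (mod 9).
    Then x = 12 + 44·6 = 276, valid modulo lcm(44, 9) = 396: x ≡ 276 (mod 396).
  Combine with x ≡ 3 (mod 5); new modulus lcm = 1980.
    Write x = 276 + 396·t and substitute into x ≡ 3 (mod 5): 396·t ≡ 3 − 276 = -273 (mod 5).
    Reduce coefficients mod 5: 1·t ≡ 2 (mod 5).
    So t ≡ 2 (mod 5).
    Then x = 276 + 396·2 = 1068, valid modulo lcm(396, 5) = 1980: x ≡ 1068 (mod 1980).
Verify against each original: 1068 mod 4 = 0, 1068 mod 11 = 1, 1068 mod 9 = 6, 1068 mod 5 = 3.

x ≡ 1068 (mod 1980).


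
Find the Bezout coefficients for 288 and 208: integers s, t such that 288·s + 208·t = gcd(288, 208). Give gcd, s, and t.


Euclidean algorithm on (288, 208) — divide until remainder is 0:
  288 = 1 · 208 + 80
  208 = 2 · 80 + 48
  80 = 1 · 48 + 32
  48 = 1 · 32 + 16
  32 = 2 · 16 + 0
gcd(288, 208) = 16.
Track Bezout coefficients alongside the remainders: start with r₀ = 288 = a·1 + b·0 (s = 1, t = 0) and r₁ = 208 = a·0 + b·1 (s = 0, t = 1); each new remainder r_{k+1} = r_{k-1} − q_k·r_k inherits s_{k+1} = s_{k-1} − q_k·s_k, t_{k+1} = t_{k-1} − q_k·t_k, so r_k = a·s_k + b·t_k at every step:
  q = 1: r = 80, s = 1 − 1·0 = 1, t = 0 − 1·1 = -1  (check: 288·1 + 208·(-1) = 80)
  q = 2: r = 48, s = 0 − 2·1 = -2, t = 1 − 2·(-1) = 3  (check: 288·(-2) + 208·3 = 48)
  q = 1: r = 32, s = 1 − 1·(-2) = 3, t = -1 − 1·3 = -4  (check: 288·3 + 208·(-4) = 32)
  q = 1: r = 16, s = -2 − 1·3 = -5, t = 3 − 1·(-4) = 7  (check: 288·(-5) + 208·7 = 16)
The row with r = 16 (the gcd) gives the Bezout coefficients s = -5, t = 7.
Result: 288 · (-5) + 208 · (7) = 16.

gcd(288, 208) = 16; s = -5, t = 7 (check: 288·(-5) + 208·7 = 16).


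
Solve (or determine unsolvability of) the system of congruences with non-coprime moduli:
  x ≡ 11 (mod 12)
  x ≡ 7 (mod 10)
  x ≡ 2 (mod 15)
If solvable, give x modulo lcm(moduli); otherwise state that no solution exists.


Moduli 12, 10, 15 are not pairwise coprime, so CRT works modulo lcm(m_i) when all pairwise compatibility conditions hold.
Pairwise compatibility: gcd(m_i, m_j) must divide a_i - a_j for every pair.
Merge one congruence at a time:
  Start: x ≡ 11 (mod 12).
  Combine with x ≡ 7 (mod 10): gcd(12, 10) = 2; 7 - 11 = -4, which IS divisible by 2, so compatible.
    Write x = 11 + 12·t and substitute into x ≡ 7 (mod 10): 12·t ≡ 7 − 11 = -4 (mod 10).
    Divide the congruence (and modulus) by g = 2: 6·t ≡ -2 (mod 5).
    Reduce coefficients mod 5: 1·t ≡ 3 (mod 5).
    So t ≡ 3 (mod 5).
    Then x = 11 + 12·3 = 47, valid modulo lcm(12, 10) = 60: x ≡ 47 (mod 60).
  Combine with x ≡ 2 (mod 15): gcd(60, 15) = 15; 2 - 47 = -45, which IS divisible by 15, so compatible.
    Write x = 47 + 60·t and substitute into x ≡ 2 (mod 15): 60·t ≡ 2 − 47 = -45 (mod 15).
    Divide the congruence (and modulus) by g = 15: 4·t ≡ -3 (mod 1).
    Modulo 1 every t works; take t = 0.
    Then x = 47 + 60·0 = 47, valid modulo lcm(60, 15) = 60: x ≡ 47 (mod 60).
Verify: 47 mod 12 = 11, 47 mod 10 = 7, 47 mod 15 = 2.

x ≡ 47 (mod 60).


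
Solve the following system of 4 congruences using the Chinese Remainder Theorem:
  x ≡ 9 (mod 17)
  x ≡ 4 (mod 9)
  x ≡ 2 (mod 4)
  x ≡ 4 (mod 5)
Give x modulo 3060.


Product of moduli M = 17 · 9 · 4 · 5 = 3060.
Merge one congruence at a time:
  Start: x ≡ 9 (mod 17).
  Combine with x ≡ 4 (mod 9); new modulus lcm = 153.
    Write x = 9 + 17·t and substitute into x ≡ 4 (mod 9): 17·t ≡ 4 − 9 = -5 (mod 9).
    Reduce coefficients mod 9: 8·t ≡ 4 (mod 9).
    The inverse of 8 mod 9 is 8 (since 8·8 = 64 = 7·9 + 1), so t ≡ 8·4 = 32 ≡ 5 (mod 9).
    Then x = 9 + 17·5 = 94, valid modulo lcm(17, 9) = 153: x ≡ 94 (mod 153).
  Combine with x ≡ 2 (mod 4); new modulus lcm = 612.
    Write x = 94 + 153·t and substitute into x ≡ 2 (mod 4): 153·t ≡ 2 − 94 = -92 (mod 4).
    Reduce coefficients mod 4: 1·t ≡ 0 (mod 4).
    So t ≡ 0 (mod 4).
    Then x = 94 + 153·0 = 94, valid modulo lcm(153, 4) = 612: x ≡ 94 (mod 612).
  Combine with x ≡ 4 (mod 5); new modulus lcm = 3060.
    Write x = 94 + 612·t and substitute into x ≡ 4 (mod 5): 612·t ≡ 4 − 94 = -90 (mod 5).
    Reduce coefficients mod 5: 2·t ≡ 0 (mod 5).
    The inverse of 2 mod 5 is 3 (since 2·3 = 6 = 1·5 + 1), so t ≡ 3·0 = 0 ≡ 0 (mod 5).
    Then x = 94 + 612·0 = 94, valid modulo lcm(612, 5) = 3060: x ≡ 94 (mod 3060).
Verify against each original: 94 mod 17 = 9, 94 mod 9 = 4, 94 mod 4 = 2, 94 mod 5 = 4.

x ≡ 94 (mod 3060).


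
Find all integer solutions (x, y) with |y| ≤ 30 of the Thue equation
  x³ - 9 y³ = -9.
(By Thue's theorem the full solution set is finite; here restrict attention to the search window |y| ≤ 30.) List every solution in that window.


The equation is x³ - 9y³ = -9. For fixed y, x³ = 9·y³ − 9, so a solution requires the RHS to be a perfect cube.
Strategy: iterate y from -30 to 30, compute RHS = 9·y³ − 9, and check whether it is a (positive or negative) perfect cube.
Check small values of y:
  y = 0: RHS = -9 is not a perfect cube.
  y = 1: RHS = 0 = (0)³ ⇒ x = 0 works.
  y = -1: RHS = -18 is not a perfect cube.
  y = 2: RHS = 63 is not a perfect cube.
  y = -2: RHS = -81 is not a perfect cube.
  y = 3: RHS = 234 is not a perfect cube.
  y = -3: RHS = -252 is not a perfect cube.
Continuing the search up to |y| = 30 finds no further solutions beyond those listed.
Collected solutions: (0, 1).

Solutions (with |y| ≤ 30): (0, 1).


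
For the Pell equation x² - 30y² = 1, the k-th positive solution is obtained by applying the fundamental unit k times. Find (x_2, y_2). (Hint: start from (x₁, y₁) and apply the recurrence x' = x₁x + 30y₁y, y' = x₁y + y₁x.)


Step 1: Find the fundamental solution (x₁, y₁) of x² - 30y² = 1.
  Expand √30 as a continued fraction. a₀ = ⌊√30⌋ = 5; iterate m_{k+1} = d_k·a_k − m_k, d_{k+1} = (30 − m_{k+1}²)/d_k, a_{k+1} = ⌊(a₀ + m_{k+1})/d_{k+1}⌋ (starting m₀ = 0, d₀ = 1), with convergents p_k = a_k·p_{k-1} + p_{k-2}, q_k = a_k·q_{k-1} + q_{k-2} (p₋₁ = 1, q₋₁ = 0):
  k = 0: a₀ = 5; p₀/q₀ = 5/1; p₀² − 30·q₀² = 25 − 30 = -5.
  k = 1: m = 5, d = 5, a = ⌊(5 + 5)/5⌋ = 2; p/q = (2·5 + 1)/(2·1 + 0) = 11/2; p² − 30·q² = 121 − 120 = 1.
  The first convergent with p² − 30·q² = 1 gives the fundamental solution (x₁, y₁) = (11, 2).
Step 2: Apply the recurrence (x_{n+1}, y_{n+1}) = (x₁x_n + 30y₁y_n, x₁y_n + y₁x_n) repeatedly.
  From (x_1, y_1) = (11, 2): x_2 = 11·11 + 30·2·2 = 241; y_2 = 11·2 + 2·11 = 44.
Step 3: Verify x_2² - 30·y_2² = 58081 - 58080 = 1 (should be 1). ✓

(x_1, y_1) = (11, 2); (x_2, y_2) = (241, 44).


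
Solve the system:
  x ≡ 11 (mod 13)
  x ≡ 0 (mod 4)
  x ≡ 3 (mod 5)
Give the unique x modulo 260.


Moduli 13, 4, 5 are pairwise coprime; by CRT there is a unique solution modulo M = 13 · 4 · 5 = 260.
Solve pairwise, accumulating the modulus:
  Start with x ≡ 11 (mod 13).
  Combine with x ≡ 0 (mod 4): since gcd(13, 4) = 1, we get a unique residue mod 52.
    Write x = 11 + 13·t and substitute into x ≡ 0 (mod 4): 13·t ≡ 0 − 11 = -11 (mod 4).
    Reduce coefficients mod 4: 1·t ≡ 1 (mod 4).
    So t ≡ 1 (mod 4).
    Then x = 11 + 13·1 = 24, valid modulo lcm(13, 4) = 52: x ≡ 24 (mod 52).
  Combine with x ≡ 3 (mod 5): since gcd(52, 5) = 1, we get a unique residue mod 260.
    Write x = 24 + 52·t and substitute into x ≡ 3 (mod 5): 52·t ≡ 3 − 24 = -21 (mod 5).
    Reduce coefficients mod 5: 2·t ≡ 4 (mod 5).
    The inverse of 2 mod 5 is 3 (since 2·3 = 6 = 1·5 + 1), so t ≡ 3·4 = 12 ≡ 2 (mod 5).
    Then x = 24 + 52·2 = 128, valid modulo lcm(52, 5) = 260: x ≡ 128 (mod 260).
Verify: 128 mod 13 = 11 ✓, 128 mod 4 = 0 ✓, 128 mod 5 = 3 ✓.

x ≡ 128 (mod 260).


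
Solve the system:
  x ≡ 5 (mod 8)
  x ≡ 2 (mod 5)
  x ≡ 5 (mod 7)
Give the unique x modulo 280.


Moduli 8, 5, 7 are pairwise coprime; by CRT there is a unique solution modulo M = 8 · 5 · 7 = 280.
Solve pairwise, accumulating the modulus:
  Start with x ≡ 5 (mod 8).
  Combine with x ≡ 2 (mod 5): since gcd(8, 5) = 1, we get a unique residue mod 40.
    Write x = 5 + 8·t and substitute into x ≡ 2 (mod 5): 8·t ≡ 2 − 5 = -3 (mod 5).
    Reduce coefficients mod 5: 3·t ≡ 2 (mod 5).
    The inverse of 3 mod 5 is 2 (since 3·2 = 6 = 1·5 + 1), so t ≡ 2·2 = 4 ≡ 4 (mod 5).
    Then x = 5 + 8·4 = 37, valid modulo lcm(8, 5) = 40: x ≡ 37 (mod 40).
  Combine with x ≡ 5 (mod 7): since gcd(40, 7) = 1, we get a unique residue mod 280.
    Write x = 37 + 40·t and substitute into x ≡ 5 (mod 7): 40·t ≡ 5 − 37 = -32 (mod 7).
    Reduce coefficients mod 7: 5·t ≡ 3 (mod 7).
    The inverse of 5 mod 7 is 3 (since 5·3 = 15 = 2·7 + 1), so t ≡ 3·3 = 9 ≡ 2 (mod 7).
    Then x = 37 + 40·2 = 117, valid modulo lcm(40, 7) = 280: x ≡ 117 (mod 280).
Verify: 117 mod 8 = 5 ✓, 117 mod 5 = 2 ✓, 117 mod 7 = 5 ✓.

x ≡ 117 (mod 280).


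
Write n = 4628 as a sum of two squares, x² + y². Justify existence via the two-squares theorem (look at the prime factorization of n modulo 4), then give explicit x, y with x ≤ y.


Step 1: Factor n = 4628 = 2^2 · 13 · 89.
Step 2: Check the mod-4 condition on each prime factor: 2 = 2 (special); 13 ≡ 1 (mod 4), exponent 1; 89 ≡ 1 (mod 4), exponent 1.
All primes ≡ 3 (mod 4) appear to even exponent (or don't appear), so by the two-squares theorem n IS expressible as a sum of two squares.
Step 3: Build a representation. Group n = k² · m with k = 2 and m = 13 · 89 = 1157 (a product of primes ≡ 1 (mod 4)); a representation of m scales to one of n via (k·x)² + (k·y)² = k²(x² + y²). Each prime p ≡ 1 (mod 4) is itself a sum of two squares; find a² by testing p − a² for a perfect square:
  13: 13 − 1² = 12, 13 − 2² = 9 = 3² ⇒ 13 = 2² + 3².
  89: 89 − 1² = 88, 89 − 2² = 85, 89 − 3² = 80, 89 − 4² = 73, 89 − 5² = 64 = 8² ⇒ 89 = 5² + 8².
  Combine using the Brahmagupta–Fibonacci identity (a² + b²)(c² + d²) = (ac − bd)² + (ad + bc)² = (ac + bd)² + (ad − bc)²:
  13 · 89 = 1157: from (2² + 3²)(5² + 8²), take (2·5 − 3·8, 2·8 + 3·5) = (10 − 24, 16 + 15) = (-14, 31); dropping signs (only squares matter) gives (14, 31); check 14² + 31² = 196 + 961 = 1157 ✓.
  Scale by k = 2: (2·14, 2·31) = (28, 62).
Step 4: Order so x ≤ y and verify: 28² + 62² = 784 + 3844 = 4628 = n. ✓

n = 4628 = 28² + 62² (one valid representation with x ≤ y).


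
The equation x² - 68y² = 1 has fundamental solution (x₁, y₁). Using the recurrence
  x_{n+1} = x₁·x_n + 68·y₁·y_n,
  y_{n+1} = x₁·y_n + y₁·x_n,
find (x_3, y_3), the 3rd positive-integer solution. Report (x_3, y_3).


Step 1: Find the fundamental solution (x₁, y₁) of x² - 68y² = 1.
  Expand √68 as a continued fraction. a₀ = ⌊√68⌋ = 8; iterate m_{k+1} = d_k·a_k − m_k, d_{k+1} = (68 − m_{k+1}²)/d_k, a_{k+1} = ⌊(a₀ + m_{k+1})/d_{k+1}⌋ (starting m₀ = 0, d₀ = 1), with convergents p_k = a_k·p_{k-1} + p_{k-2}, q_k = a_k·q_{k-1} + q_{k-2} (p₋₁ = 1, q₋₁ = 0):
  k = 0: a₀ = 8; p₀/q₀ = 8/1; p₀² − 68·q₀² = 64 − 68 = -4.
  k = 1: m = 8, d = 4, a = ⌊(8 + 8)/4⌋ = 4; p/q = (4·8 + 1)/(4·1 + 0) = 33/4; p² − 68·q² = 1089 − 1088 = 1.
  The first convergent with p² − 68·q² = 1 gives the fundamental solution (x₁, y₁) = (33, 4).
Step 2: Apply the recurrence (x_{n+1}, y_{n+1}) = (x₁x_n + 68y₁y_n, x₁y_n + y₁x_n) repeatedly.
  From (x_1, y_1) = (33, 4): x_2 = 33·33 + 68·4·4 = 2177; y_2 = 33·4 + 4·33 = 264.
  From (x_2, y_2) = (2177, 264): x_3 = 33·2177 + 68·4·264 = 143649; y_3 = 33·264 + 4·2177 = 17420.
Step 3: Verify x_3² - 68·y_3² = 20635035201 - 20635035200 = 1 (should be 1). ✓

(x_1, y_1) = (33, 4); (x_3, y_3) = (143649, 17420).


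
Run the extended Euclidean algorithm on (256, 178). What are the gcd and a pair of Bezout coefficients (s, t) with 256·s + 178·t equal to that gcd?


Euclidean algorithm on (256, 178) — divide until remainder is 0:
  256 = 1 · 178 + 78
  178 = 2 · 78 + 22
  78 = 3 · 22 + 12
  22 = 1 · 12 + 10
  12 = 1 · 10 + 2
  10 = 5 · 2 + 0
gcd(256, 178) = 2.
Track Bezout coefficients alongside the remainders: start with r₀ = 256 = a·1 + b·0 (s = 1, t = 0) and r₁ = 178 = a·0 + b·1 (s = 0, t = 1); each new remainder r_{k+1} = r_{k-1} − q_k·r_k inherits s_{k+1} = s_{k-1} − q_k·s_k, t_{k+1} = t_{k-1} − q_k·t_k, so r_k = a·s_k + b·t_k at every step:
  q = 1: r = 78, s = 1 − 1·0 = 1, t = 0 − 1·1 = -1  (check: 256·1 + 178·(-1) = 78)
  q = 2: r = 22, s = 0 − 2·1 = -2, t = 1 − 2·(-1) = 3  (check: 256·(-2) + 178·3 = 22)
  q = 3: r = 12, s = 1 − 3·(-2) = 7, t = -1 − 3·3 = -10  (check: 256·7 + 178·(-10) = 12)
  q = 1: r = 10, s = -2 − 1·7 = -9, t = 3 − 1·(-10) = 13  (check: 256·(-9) + 178·13 = 10)
  q = 1: r = 2, s = 7 − 1·(-9) = 16, t = -10 − 1·13 = -23  (check: 256·16 + 178·(-23) = 2)
The row with r = 2 (the gcd) gives the Bezout coefficients s = 16, t = -23.
Result: 256 · (16) + 178 · (-23) = 2.

gcd(256, 178) = 2; s = 16, t = -23 (check: 256·16 + 178·(-23) = 2).


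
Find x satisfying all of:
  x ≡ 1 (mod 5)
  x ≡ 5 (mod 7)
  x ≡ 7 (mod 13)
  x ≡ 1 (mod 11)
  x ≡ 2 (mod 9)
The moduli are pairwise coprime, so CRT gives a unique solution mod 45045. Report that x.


Product of moduli M = 5 · 7 · 13 · 11 · 9 = 45045.
Merge one congruence at a time:
  Start: x ≡ 1 (mod 5).
  Combine with x ≡ 5 (mod 7); new modulus lcm = 35.
    Write x = 1 + 5·t and substitute into x ≡ 5 (mod 7): 5·t ≡ 5 − 1 = 4 (mod 7).
    The inverse of 5 mod 7 is 3 (since 5·3 = 15 = 2·7 + 1), so t ≡ 3·4 = 12 ≡ 5 (mod 7).
    Then x = 1 + 5·5 = 26, valid modulo lcm(5, 7) = 35: x ≡ 26 (mod 35).
  Combine with x ≡ 7 (mod 13); new modulus lcm = 455.
    Write x = 26 + 35·t and substitute into x ≡ 7 (mod 13): 35·t ≡ 7 − 26 = -19 (mod 13).
    Reduce coefficients mod 13: 9·t ≡ 7 (mod 13).
    The inverse of 9 mod 13 is 3 (since 9·3 = 27 = 2·13 + 1), so t ≡ 3·7 = 21 ≡ 8 (mod 13).
    Then x = 26 + 35·8 = 306, valid modulo lcm(35, 13) = 455: x ≡ 306 (mod 455).
  Combine with x ≡ 1 (mod 11); new modulus lcm = 5005.
    Write x = 306 + 455·t and substitute into x ≡ 1 (mod 11): 455·t ≡ 1 − 306 = -305 (mod 11).
    Reduce coefficients mod 11: 4·t ≡ 3 (mod 11).
    The inverse of 4 mod 11 is 3 (since 4·3 = 12 = 1·11 + 1), so t ≡ 3·3 = 9 ≡ 9 (mod 11).
    Then x = 306 + 455·9 = 4401, valid modulo lcm(455, 11) = 5005: x ≡ 4401 (mod 5005).
  Combine with x ≡ 2 (mod 9); new modulus lcm = 45045.
    Write x = 4401 + 5005·t and substitute into x ≡ 2 (mod 9): 5005·t ≡ 2 − 4401 = -4399 (mod 9).
    Reduce coefficients mod 9: 1·t ≡ 2 (mod 9).
    So t ≡ 2 (mod 9).
    Then x = 4401 + 5005·2 = 14411, valid modulo lcm(5005, 9) = 45045: x ≡ 14411 (mod 45045).
Verify against each original: 14411 mod 5 = 1, 14411 mod 7 = 5, 14411 mod 13 = 7, 14411 mod 11 = 1, 14411 mod 9 = 2.

x ≡ 14411 (mod 45045).


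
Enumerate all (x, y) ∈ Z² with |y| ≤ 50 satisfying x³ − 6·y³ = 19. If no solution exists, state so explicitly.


The equation is x³ - 6y³ = 19. For fixed y, x³ = 6·y³ + 19, so a solution requires the RHS to be a perfect cube.
Strategy: iterate y from -50 to 50, compute RHS = 6·y³ + 19, and check whether it is a (positive or negative) perfect cube.
Check small values of y:
  y = 0: RHS = 19 is not a perfect cube.
  y = 1: RHS = 25 is not a perfect cube.
  y = -1: RHS = 13 is not a perfect cube.
  y = 2: RHS = 67 is not a perfect cube.
  y = -2: RHS = -29 is not a perfect cube.
  y = 3: RHS = 181 is not a perfect cube.
  y = -3: RHS = -143 is not a perfect cube.
Continuing the search up to |y| = 50 finds no solutions either.
No (x, y) in the scanned range satisfies the equation.

No integer solutions with |y| ≤ 50.


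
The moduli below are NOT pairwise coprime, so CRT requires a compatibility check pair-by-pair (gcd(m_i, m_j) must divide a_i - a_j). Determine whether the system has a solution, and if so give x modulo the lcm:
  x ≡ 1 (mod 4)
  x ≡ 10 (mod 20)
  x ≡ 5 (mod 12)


Moduli 4, 20, 12 are not pairwise coprime, so CRT works modulo lcm(m_i) when all pairwise compatibility conditions hold.
Pairwise compatibility: gcd(m_i, m_j) must divide a_i - a_j for every pair.
Merge one congruence at a time:
  Start: x ≡ 1 (mod 4).
  Combine with x ≡ 10 (mod 20): gcd(4, 20) = 4, and 10 - 1 = 9 is NOT divisible by 4.
    ⇒ system is inconsistent (no integer solution).

No solution (the system is inconsistent).


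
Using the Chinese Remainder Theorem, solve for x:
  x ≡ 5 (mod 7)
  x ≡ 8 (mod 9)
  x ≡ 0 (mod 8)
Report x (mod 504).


Moduli 7, 9, 8 are pairwise coprime; by CRT there is a unique solution modulo M = 7 · 9 · 8 = 504.
Solve pairwise, accumulating the modulus:
  Start with x ≡ 5 (mod 7).
  Combine with x ≡ 8 (mod 9): since gcd(7, 9) = 1, we get a unique residue mod 63.
    Write x = 5 + 7·t and substitute into x ≡ 8 (mod 9): 7·t ≡ 8 − 5 = 3 (mod 9).
    The inverse of 7 mod 9 is 4 (since 7·4 = 28 = 3·9 + 1), so t ≡ 4·3 = 12 ≡ 3 (mod 9).
    Then x = 5 + 7·3 = 26, valid modulo lcm(7, 9) = 63: x ≡ 26 (mod 63).
  Combine with x ≡ 0 (mod 8): since gcd(63, 8) = 1, we get a unique residue mod 504.
    Write x = 26 + 63·t and substitute into x ≡ 0 (mod 8): 63·t ≡ 0 − 26 = -26 (mod 8).
    Reduce coefficients mod 8: 7·t ≡ 6 (mod 8).
    The inverse of 7 mod 8 is 7 (since 7·7 = 49 = 6·8 + 1), so t ≡ 7·6 = 42 ≡ 2 (mod 8).
    Then x = 26 + 63·2 = 152, valid modulo lcm(63, 8) = 504: x ≡ 152 (mod 504).
Verify: 152 mod 7 = 5 ✓, 152 mod 9 = 8 ✓, 152 mod 8 = 0 ✓.

x ≡ 152 (mod 504).


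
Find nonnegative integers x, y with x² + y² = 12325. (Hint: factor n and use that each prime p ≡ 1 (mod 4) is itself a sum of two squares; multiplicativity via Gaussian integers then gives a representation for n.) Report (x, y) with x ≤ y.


Step 1: Factor n = 12325 = 5^2 · 17 · 29.
Step 2: Check the mod-4 condition on each prime factor: 5 ≡ 1 (mod 4), exponent 2; 17 ≡ 1 (mod 4), exponent 1; 29 ≡ 1 (mod 4), exponent 1.
All primes ≡ 3 (mod 4) appear to even exponent (or don't appear), so by the two-squares theorem n IS expressible as a sum of two squares.
Step 3: Build a representation. Group n = k² · m with k = 5 and m = 17 · 29 = 493 (a product of primes ≡ 1 (mod 4)); a representation of m scales to one of n via (k·x)² + (k·y)² = k²(x² + y²). Each prime p ≡ 1 (mod 4) is itself a sum of two squares; find a² by testing p − a² for a perfect square:
  17: 17 − 1² = 16 = 4² ⇒ 17 = 1² + 4².
  29: 29 − 1² = 28, 29 − 2² = 25 = 5² ⇒ 29 = 2² + 5².
  Combine using the Brahmagupta–Fibonacci identity (a² + b²)(c² + d²) = (ac − bd)² + (ad + bc)² = (ac + bd)² + (ad − bc)²:
  17 · 29 = 493: from (1² + 4²)(2² + 5²), take (1·2 − 4·5, 1·5 + 4·2) = (2 − 20, 5 + 8) = (-18, 13); dropping signs (only squares matter) gives (18, 13); check 18² + 13² = 324 + 169 = 493 ✓.
  Scale by k = 5: (5·18, 5·13) = (90, 65).
Step 4: Order so x ≤ y and verify: 65² + 90² = 4225 + 8100 = 12325 = n. ✓

n = 12325 = 65² + 90² (one valid representation with x ≤ y).


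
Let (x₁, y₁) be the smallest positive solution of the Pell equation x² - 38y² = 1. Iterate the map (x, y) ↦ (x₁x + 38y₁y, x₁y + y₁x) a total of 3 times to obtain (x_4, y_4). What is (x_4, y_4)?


Step 1: Find the fundamental solution (x₁, y₁) of x² - 38y² = 1.
  Expand √38 as a continued fraction. a₀ = ⌊√38⌋ = 6; iterate m_{k+1} = d_k·a_k − m_k, d_{k+1} = (38 − m_{k+1}²)/d_k, a_{k+1} = ⌊(a₀ + m_{k+1})/d_{k+1}⌋ (starting m₀ = 0, d₀ = 1), with convergents p_k = a_k·p_{k-1} + p_{k-2}, q_k = a_k·q_{k-1} + q_{k-2} (p₋₁ = 1, q₋₁ = 0):
  k = 0: a₀ = 6; p₀/q₀ = 6/1; p₀² − 38·q₀² = 36 − 38 = -2.
  k = 1: m = 6, d = 2, a = ⌊(6 + 6)/2⌋ = 6; p/q = (6·6 + 1)/(6·1 + 0) = 37/6; p² − 38·q² = 1369 − 1368 = 1.
  The first convergent with p² − 38·q² = 1 gives the fundamental solution (x₁, y₁) = (37, 6).
Step 2: Apply the recurrence (x_{n+1}, y_{n+1}) = (x₁x_n + 38y₁y_n, x₁y_n + y₁x_n) repeatedly.
  From (x_1, y_1) = (37, 6): x_2 = 37·37 + 38·6·6 = 2737; y_2 = 37·6 + 6·37 = 444.
  From (x_2, y_2) = (2737, 444): x_3 = 37·2737 + 38·6·444 = 202501; y_3 = 37·444 + 6·2737 = 32850.
  From (x_3, y_3) = (202501, 32850): x_4 = 37·202501 + 38·6·32850 = 14982337; y_4 = 37·32850 + 6·202501 = 2430456.
Step 3: Verify x_4² - 38·y_4² = 224470421981569 - 224470421981568 = 1 (should be 1). ✓

(x_1, y_1) = (37, 6); (x_4, y_4) = (14982337, 2430456).


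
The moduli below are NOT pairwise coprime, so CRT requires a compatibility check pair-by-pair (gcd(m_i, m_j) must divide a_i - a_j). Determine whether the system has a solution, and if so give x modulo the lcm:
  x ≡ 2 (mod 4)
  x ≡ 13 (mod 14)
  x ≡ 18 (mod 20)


Moduli 4, 14, 20 are not pairwise coprime, so CRT works modulo lcm(m_i) when all pairwise compatibility conditions hold.
Pairwise compatibility: gcd(m_i, m_j) must divide a_i - a_j for every pair.
Merge one congruence at a time:
  Start: x ≡ 2 (mod 4).
  Combine with x ≡ 13 (mod 14): gcd(4, 14) = 2, and 13 - 2 = 11 is NOT divisible by 2.
    ⇒ system is inconsistent (no integer solution).

No solution (the system is inconsistent).


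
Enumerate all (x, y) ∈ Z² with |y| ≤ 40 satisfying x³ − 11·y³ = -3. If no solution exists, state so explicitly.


The equation is x³ - 11y³ = -3. For fixed y, x³ = 11·y³ − 3, so a solution requires the RHS to be a perfect cube.
Strategy: iterate y from -40 to 40, compute RHS = 11·y³ − 3, and check whether it is a (positive or negative) perfect cube.
Check small values of y:
  y = 0: RHS = -3 is not a perfect cube.
  y = 1: RHS = 8 = (2)³ ⇒ x = 2 works.
  y = -1: RHS = -14 is not a perfect cube.
  y = 2: RHS = 85 is not a perfect cube.
  y = -2: RHS = -91 is not a perfect cube.
  y = 3: RHS = 294 is not a perfect cube.
  y = -3: RHS = -300 is not a perfect cube.
Continuing the search up to |y| = 40 finds no further solutions beyond those listed.
Collected solutions: (2, 1).

Solutions (with |y| ≤ 40): (2, 1).


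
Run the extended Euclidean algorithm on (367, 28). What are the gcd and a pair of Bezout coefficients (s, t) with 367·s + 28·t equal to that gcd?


Euclidean algorithm on (367, 28) — divide until remainder is 0:
  367 = 13 · 28 + 3
  28 = 9 · 3 + 1
  3 = 3 · 1 + 0
gcd(367, 28) = 1.
Track Bezout coefficients alongside the remainders: start with r₀ = 367 = a·1 + b·0 (s = 1, t = 0) and r₁ = 28 = a·0 + b·1 (s = 0, t = 1); each new remainder r_{k+1} = r_{k-1} − q_k·r_k inherits s_{k+1} = s_{k-1} − q_k·s_k, t_{k+1} = t_{k-1} − q_k·t_k, so r_k = a·s_k + b·t_k at every step:
  q = 13: r = 3, s = 1 − 13·0 = 1, t = 0 − 13·1 = -13  (check: 367·1 + 28·(-13) = 3)
  q = 9: r = 1, s = 0 − 9·1 = -9, t = 1 − 9·(-13) = 118  (check: 367·(-9) + 28·118 = 1)
The row with r = 1 (the gcd) gives the Bezout coefficients s = -9, t = 118.
Result: 367 · (-9) + 28 · (118) = 1.

gcd(367, 28) = 1; s = -9, t = 118 (check: 367·(-9) + 28·118 = 1).


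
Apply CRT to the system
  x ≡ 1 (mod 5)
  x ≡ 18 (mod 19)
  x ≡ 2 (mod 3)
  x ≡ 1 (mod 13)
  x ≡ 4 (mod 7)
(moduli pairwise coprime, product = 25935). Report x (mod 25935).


Product of moduli M = 5 · 19 · 3 · 13 · 7 = 25935.
Merge one congruence at a time:
  Start: x ≡ 1 (mod 5).
  Combine with x ≡ 18 (mod 19); new modulus lcm = 95.
    Write x = 1 + 5·t and substitute into x ≡ 18 (mod 19): 5·t ≡ 18 − 1 = 17 (mod 19).
    The inverse of 5 mod 19 is 4 (since 5·4 = 20 = 1·19 + 1), so t ≡ 4·17 = 68 ≡ 11 (mod 19).
    Then x = 1 + 5·11 = 56, valid modulo lcm(5, 19) = 95: x ≡ 56 (mod 95).
  Combine with x ≡ 2 (mod 3); new modulus lcm = 285.
    Write x = 56 + 95·t and substitute into x ≡ 2 (mod 3): 95·t ≡ 2 − 56 = -54 (mod 3).
    Reduce coefficients mod 3: 2·t ≡ 0 (mod 3).
    The inverse of 2 mod 3 is 2 (since 2·2 = 4 = 1·3 + 1), so t ≡ 2·0 = 0 ≡ 0 (mod 3).
    Then x = 56 + 95·0 = 56, valid modulo lcm(95, 3) = 285: x ≡ 56 (mod 285).
  Combine with x ≡ 1 (mod 13); new modulus lcm = 3705.
    Write x = 56 + 285·t and substitute into x ≡ 1 (mod 13): 285·t ≡ 1 − 56 = -55 (mod 13).
    Reduce coefficients mod 13: 12·t ≡ 10 (mod 13).
    The inverse of 12 mod 13 is 12 (since 12·12 = 144 = 11·13 + 1), so t ≡ 12·10 = 120 ≡ 3 (mod 13).
    Then x = 56 + 285·3 = 911, valid modulo lcm(285, 13) = 3705: x ≡ 911 (mod 3705).
  Combine with x ≡ 4 (mod 7); new modulus lcm = 25935.
    Write x = 911 + 3705·t and substitute into x ≡ 4 (mod 7): 3705·t ≡ 4 − 911 = -907 (mod 7).
    Reduce coefficients mod 7: 2·t ≡ 3 (mod 7).
    The inverse of 2 mod 7 is 4 (since 2·4 = 8 = 1·7 + 1), so t ≡ 4·3 = 12 ≡ 5 (mod 7).
    Then x = 911 + 3705·5 = 19436, valid modulo lcm(3705, 7) = 25935: x ≡ 19436 (mod 25935).
Verify against each original: 19436 mod 5 = 1, 19436 mod 19 = 18, 19436 mod 3 = 2, 19436 mod 13 = 1, 19436 mod 7 = 4.

x ≡ 19436 (mod 25935).


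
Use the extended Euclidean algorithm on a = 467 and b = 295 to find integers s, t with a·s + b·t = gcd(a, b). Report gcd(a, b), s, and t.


Euclidean algorithm on (467, 295) — divide until remainder is 0:
  467 = 1 · 295 + 172
  295 = 1 · 172 + 123
  172 = 1 · 123 + 49
  123 = 2 · 49 + 25
  49 = 1 · 25 + 24
  25 = 1 · 24 + 1
  24 = 24 · 1 + 0
gcd(467, 295) = 1.
Track Bezout coefficients alongside the remainders: start with r₀ = 467 = a·1 + b·0 (s = 1, t = 0) and r₁ = 295 = a·0 + b·1 (s = 0, t = 1); each new remainder r_{k+1} = r_{k-1} − q_k·r_k inherits s_{k+1} = s_{k-1} − q_k·s_k, t_{k+1} = t_{k-1} − q_k·t_k, so r_k = a·s_k + b·t_k at every step:
  q = 1: r = 172, s = 1 − 1·0 = 1, t = 0 − 1·1 = -1  (check: 467·1 + 295·(-1) = 172)
  q = 1: r = 123, s = 0 − 1·1 = -1, t = 1 − 1·(-1) = 2  (check: 467·(-1) + 295·2 = 123)
  q = 1: r = 49, s = 1 − 1·(-1) = 2, t = -1 − 1·2 = -3  (check: 467·2 + 295·(-3) = 49)
  q = 2: r = 25, s = -1 − 2·2 = -5, t = 2 − 2·(-3) = 8  (check: 467·(-5) + 295·8 = 25)
  q = 1: r = 24, s = 2 − 1·(-5) = 7, t = -3 − 1·8 = -11  (check: 467·7 + 295·(-11) = 24)
  q = 1: r = 1, s = -5 − 1·7 = -12, t = 8 − 1·(-11) = 19  (check: 467·(-12) + 295·19 = 1)
The row with r = 1 (the gcd) gives the Bezout coefficients s = -12, t = 19.
Result: 467 · (-12) + 295 · (19) = 1.

gcd(467, 295) = 1; s = -12, t = 19 (check: 467·(-12) + 295·19 = 1).


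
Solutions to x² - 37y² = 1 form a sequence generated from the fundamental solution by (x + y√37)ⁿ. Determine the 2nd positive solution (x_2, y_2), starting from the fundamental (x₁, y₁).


Step 1: Find the fundamental solution (x₁, y₁) of x² - 37y² = 1.
  Expand √37 as a continued fraction. a₀ = ⌊√37⌋ = 6; iterate m_{k+1} = d_k·a_k − m_k, d_{k+1} = (37 − m_{k+1}²)/d_k, a_{k+1} = ⌊(a₀ + m_{k+1})/d_{k+1}⌋ (starting m₀ = 0, d₀ = 1), with convergents p_k = a_k·p_{k-1} + p_{k-2}, q_k = a_k·q_{k-1} + q_{k-2} (p₋₁ = 1, q₋₁ = 0):
  k = 0: a₀ = 6; p₀/q₀ = 6/1; p₀² − 37·q₀² = 36 − 37 = -1.
  k = 1: m = 6, d = 1, a = ⌊(6 + 6)/1⌋ = 12; p/q = (12·6 + 1)/(12·1 + 0) = 73/12; p² − 37·q² = 5329 − 5328 = 1.
  The first convergent with p² − 37·q² = 1 gives the fundamental solution (x₁, y₁) = (73, 12).
Step 2: Apply the recurrence (x_{n+1}, y_{n+1}) = (x₁x_n + 37y₁y_n, x₁y_n + y₁x_n) repeatedly.
  From (x_1, y_1) = (73, 12): x_2 = 73·73 + 37·12·12 = 10657; y_2 = 73·12 + 12·73 = 1752.
Step 3: Verify x_2² - 37·y_2² = 113571649 - 113571648 = 1 (should be 1). ✓

(x_1, y_1) = (73, 12); (x_2, y_2) = (10657, 1752).


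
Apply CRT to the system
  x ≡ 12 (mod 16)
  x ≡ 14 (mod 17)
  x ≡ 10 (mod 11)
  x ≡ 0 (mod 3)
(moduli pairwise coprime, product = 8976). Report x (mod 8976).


Product of moduli M = 16 · 17 · 11 · 3 = 8976.
Merge one congruence at a time:
  Start: x ≡ 12 (mod 16).
  Combine with x ≡ 14 (mod 17); new modulus lcm = 272.
    Write x = 12 + 16·t and substitute into x ≡ 14 (mod 17): 16·t ≡ 14 − 12 = 2 (mod 17).
    The inverse of 16 mod 17 is 16 (since 16·16 = 256 = 15·17 + 1), so t ≡ 16·2 = 32 ≡ 15 (mod 17).
    Then x = 12 + 16·15 = 252, valid modulo lcm(16, 17) = 272: x ≡ 252 (mod 272).
  Combine with x ≡ 10 (mod 11); new modulus lcm = 2992.
    Write x = 252 + 272·t and substitute into x ≡ 10 (mod 11): 272·t ≡ 10 − 252 = -242 (mod 11).
    Reduce coefficients mod 11: 8·t ≡ 0 (mod 11).
    The inverse of 8 mod 11 is 7 (since 8·7 = 56 = 5·11 + 1), so t ≡ 7·0 = 0 ≡ 0 (mod 11).
    Then x = 252 + 272·0 = 252, valid modulo lcm(272, 11) = 2992: x ≡ 252 (mod 2992).
  Combine with x ≡ 0 (mod 3); new modulus lcm = 8976.
    Write x = 252 + 2992·t and substitute into x ≡ 0 (mod 3): 2992·t ≡ 0 − 252 = -252 (mod 3).
    Reduce coefficients mod 3: 1·t ≡ 0 (mod 3).
    So t ≡ 0 (mod 3).
    Then x = 252 + 2992·0 = 252, valid modulo lcm(2992, 3) = 8976: x ≡ 252 (mod 8976).
Verify against each original: 252 mod 16 = 12, 252 mod 17 = 14, 252 mod 11 = 10, 252 mod 3 = 0.

x ≡ 252 (mod 8976).


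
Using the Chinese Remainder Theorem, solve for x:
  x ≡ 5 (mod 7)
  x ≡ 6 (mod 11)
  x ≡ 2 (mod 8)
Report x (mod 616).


Moduli 7, 11, 8 are pairwise coprime; by CRT there is a unique solution modulo M = 7 · 11 · 8 = 616.
Solve pairwise, accumulating the modulus:
  Start with x ≡ 5 (mod 7).
  Combine with x ≡ 6 (mod 11): since gcd(7, 11) = 1, we get a unique residue mod 77.
    Write x = 5 + 7·t and substitute into x ≡ 6 (mod 11): 7·t ≡ 6 − 5 = 1 (mod 11).
    The inverse of 7 mod 11 is 8 (since 7·8 = 56 = 5·11 + 1), so t ≡ 8·1 = 8 ≡ 8 (mod 11).
    Then x = 5 + 7·8 = 61, valid modulo lcm(7, 11) = 77: x ≡ 61 (mod 77).
  Combine with x ≡ 2 (mod 8): since gcd(77, 8) = 1, we get a unique residue mod 616.
    Write x = 61 + 77·t and substitute into x ≡ 2 (mod 8): 77·t ≡ 2 − 61 = -59 (mod 8).
    Reduce coefficients mod 8: 5·t ≡ 5 (mod 8).
    The inverse of 5 mod 8 is 5 (since 5·5 = 25 = 3·8 + 1), so t ≡ 5·5 = 25 ≡ 1 (mod 8).
    Then x = 61 + 77·1 = 138, valid modulo lcm(77, 8) = 616: x ≡ 138 (mod 616).
Verify: 138 mod 7 = 5 ✓, 138 mod 11 = 6 ✓, 138 mod 8 = 2 ✓.

x ≡ 138 (mod 616).


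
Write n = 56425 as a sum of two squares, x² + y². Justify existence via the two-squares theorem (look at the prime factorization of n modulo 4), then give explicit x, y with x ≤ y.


Step 1: Factor n = 56425 = 5^2 · 37 · 61.
Step 2: Check the mod-4 condition on each prime factor: 5 ≡ 1 (mod 4), exponent 2; 37 ≡ 1 (mod 4), exponent 1; 61 ≡ 1 (mod 4), exponent 1.
All primes ≡ 3 (mod 4) appear to even exponent (or don't appear), so by the two-squares theorem n IS expressible as a sum of two squares.
Step 3: Build a representation. Group n = k² · m with k = 5 and m = 37 · 61 = 2257 (a product of primes ≡ 1 (mod 4)); a representation of m scales to one of n via (k·x)² + (k·y)² = k²(x² + y²). Each prime p ≡ 1 (mod 4) is itself a sum of two squares; find a² by testing p − a² for a perfect square:
  37: 37 − 1² = 36 = 6² ⇒ 37 = 1² + 6².
  61: 61 − 1² = 60, 61 − 2² = 57, 61 − 3² = 52, 61 − 4² = 45, 61 − 5² = 36 = 6² ⇒ 61 = 5² + 6².
  Combine using the Brahmagupta–Fibonacci identity (a² + b²)(c² + d²) = (ac − bd)² + (ad + bc)² = (ac + bd)² + (ad − bc)²:
  37 · 61 = 2257: from (1² + 6²)(5² + 6²), take (1·5 − 6·6, 1·6 + 6·5) = (5 − 36, 6 + 30) = (-31, 36); dropping signs (only squares matter) gives (31, 36); check 31² + 36² = 961 + 1296 = 2257 ✓.
  Scale by k = 5: (5·31, 5·36) = (155, 180).
Step 4: Order so x ≤ y and verify: 155² + 180² = 24025 + 32400 = 56425 = n. ✓

n = 56425 = 155² + 180² (one valid representation with x ≤ y).


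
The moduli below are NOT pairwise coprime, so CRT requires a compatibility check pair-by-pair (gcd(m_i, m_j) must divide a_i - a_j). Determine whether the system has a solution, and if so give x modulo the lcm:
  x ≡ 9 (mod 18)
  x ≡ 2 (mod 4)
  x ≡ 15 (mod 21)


Moduli 18, 4, 21 are not pairwise coprime, so CRT works modulo lcm(m_i) when all pairwise compatibility conditions hold.
Pairwise compatibility: gcd(m_i, m_j) must divide a_i - a_j for every pair.
Merge one congruence at a time:
  Start: x ≡ 9 (mod 18).
  Combine with x ≡ 2 (mod 4): gcd(18, 4) = 2, and 2 - 9 = -7 is NOT divisible by 2.
    ⇒ system is inconsistent (no integer solution).

No solution (the system is inconsistent).


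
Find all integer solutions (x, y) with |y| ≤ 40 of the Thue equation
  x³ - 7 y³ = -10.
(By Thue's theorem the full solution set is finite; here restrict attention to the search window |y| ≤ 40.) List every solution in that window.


The equation is x³ - 7y³ = -10. For fixed y, x³ = 7·y³ − 10, so a solution requires the RHS to be a perfect cube.
Strategy: iterate y from -40 to 40, compute RHS = 7·y³ − 10, and check whether it is a (positive or negative) perfect cube.
Check small values of y:
  y = 0: RHS = -10 is not a perfect cube.
  y = 1: RHS = -3 is not a perfect cube.
  y = -1: RHS = -17 is not a perfect cube.
  y = 2: RHS = 46 is not a perfect cube.
  y = -2: RHS = -66 is not a perfect cube.
  y = 3: RHS = 179 is not a perfect cube.
  y = -3: RHS = -199 is not a perfect cube.
Continuing the search up to |y| = 40 finds no solutions either.
No (x, y) in the scanned range satisfies the equation.

No integer solutions with |y| ≤ 40.


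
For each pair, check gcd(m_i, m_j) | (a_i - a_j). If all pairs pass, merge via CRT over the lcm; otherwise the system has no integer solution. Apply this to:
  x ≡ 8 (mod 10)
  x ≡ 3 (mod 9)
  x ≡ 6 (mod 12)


Moduli 10, 9, 12 are not pairwise coprime, so CRT works modulo lcm(m_i) when all pairwise compatibility conditions hold.
Pairwise compatibility: gcd(m_i, m_j) must divide a_i - a_j for every pair.
Merge one congruence at a time:
  Start: x ≡ 8 (mod 10).
  Combine with x ≡ 3 (mod 9): gcd(10, 9) = 1; 3 - 8 = -5, which IS divisible by 1, so compatible.
    Write x = 8 + 10·t and substitute into x ≡ 3 (mod 9): 10·t ≡ 3 − 8 = -5 (mod 9).
    Reduce coefficients mod 9: 1·t ≡ 4 (mod 9).
    So t ≡ 4 (mod 9).
    Then x = 8 + 10·4 = 48, valid modulo lcm(10, 9) = 90: x ≡ 48 (mod 90).
  Combine with x ≡ 6 (mod 12): gcd(90, 12) = 6; 6 - 48 = -42, which IS divisible by 6, so compatible.
    Write x = 48 + 90·t and substitute into x ≡ 6 (mod 12): 90·t ≡ 6 − 48 = -42 (mod 12).
    Divide the congruence (and modulus) by g = 6: 15·t ≡ -7 (mod 2).
    Reduce coefficients mod 2: 1·t ≡ 1 (mod 2).
    So t ≡ 1 (mod 2).
    Then x = 48 + 90·1 = 138, valid modulo lcm(90, 12) = 180: x ≡ 138 (mod 180).
Verify: 138 mod 10 = 8, 138 mod 9 = 3, 138 mod 12 = 6.

x ≡ 138 (mod 180).
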